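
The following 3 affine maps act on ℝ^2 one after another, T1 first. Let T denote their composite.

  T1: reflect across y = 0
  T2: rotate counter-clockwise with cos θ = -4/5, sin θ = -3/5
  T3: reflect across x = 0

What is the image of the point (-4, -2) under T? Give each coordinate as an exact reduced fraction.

T1 reflect across y = 0: (-4, -2) → (-4, 2)
T2 rotate counter-clockwise with cos θ = -4/5, sin θ = -3/5: (-4, 2) → (22/5, 4/5)
T3 reflect across x = 0: (22/5, 4/5) → (-22/5, 4/5)

T(p) = (-22/5, 4/5)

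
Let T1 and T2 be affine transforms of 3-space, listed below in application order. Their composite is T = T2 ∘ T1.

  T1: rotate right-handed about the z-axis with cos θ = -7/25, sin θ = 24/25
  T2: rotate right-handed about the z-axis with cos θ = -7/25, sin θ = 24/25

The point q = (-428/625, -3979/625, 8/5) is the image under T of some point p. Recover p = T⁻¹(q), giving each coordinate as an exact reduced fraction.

p = (4, 5, 8/5)

T1 = [-7/25 -24/25 0 0; 24/25 -7/25 0 0; 0 0 1 0; 0 0 0 1]
T2·T1 = [-527/625 336/625 0 0; -336/625 -527/625 0 0; 0 0 1 0; 0 0 0 1]
det M = 1; M⁻¹ = [-527/625 -336/625 0 0; 336/625 -527/625 0 0; 0 0 1 0; 0 0 0 1]
M⁻¹ · (-428/625, -3979/625, 8/5)ᵀ = (4, 5, 8/5)ᵀ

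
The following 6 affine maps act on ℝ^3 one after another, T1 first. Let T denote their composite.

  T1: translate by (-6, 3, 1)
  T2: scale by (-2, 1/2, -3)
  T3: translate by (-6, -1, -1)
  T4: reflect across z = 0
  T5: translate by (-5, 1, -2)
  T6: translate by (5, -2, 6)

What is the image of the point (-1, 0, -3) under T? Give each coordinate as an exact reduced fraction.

T(p) = (8, -1/2, -1)

T1 translate by (-6, 3, 1): (-1, 0, -3) → (-7, 3, -2)
T2 scale by (-2, 1/2, -3): (-7, 3, -2) → (14, 3/2, 6)
T3 translate by (-6, -1, -1): (14, 3/2, 6) → (8, 1/2, 5)
T4 reflect across z = 0: (8, 1/2, 5) → (8, 1/2, -5)
T5 translate by (-5, 1, -2): (8, 1/2, -5) → (3, 3/2, -7)
T6 translate by (5, -2, 6): (3, 3/2, -7) → (8, -1/2, -1)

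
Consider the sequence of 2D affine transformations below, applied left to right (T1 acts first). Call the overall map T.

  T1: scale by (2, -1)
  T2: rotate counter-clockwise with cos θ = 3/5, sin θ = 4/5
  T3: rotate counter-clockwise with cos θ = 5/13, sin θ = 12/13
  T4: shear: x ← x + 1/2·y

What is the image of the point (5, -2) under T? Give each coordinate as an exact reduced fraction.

T1 scale by (2, -1): (5, -2) → (10, 2)
T2 rotate counter-clockwise with cos θ = 3/5, sin θ = 4/5: (10, 2) → (22/5, 46/5)
T3 rotate counter-clockwise with cos θ = 5/13, sin θ = 12/13: (22/5, 46/5) → (-34/5, 38/5)
T4 shear: x ← x + 1/2·y: (-34/5, 38/5) → (-3, 38/5)

T(p) = (-3, 38/5)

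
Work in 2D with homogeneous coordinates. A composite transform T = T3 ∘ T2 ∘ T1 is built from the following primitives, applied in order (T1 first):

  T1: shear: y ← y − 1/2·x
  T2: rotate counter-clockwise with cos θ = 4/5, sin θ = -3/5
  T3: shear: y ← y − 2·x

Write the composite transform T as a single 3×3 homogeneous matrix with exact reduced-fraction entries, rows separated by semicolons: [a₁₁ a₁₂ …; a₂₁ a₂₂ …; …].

T1 = [1 0 0; -1/2 1 0; 0 0 1]
T2·T1 = [1/2 3/5 0; -1 4/5 0; 0 0 1]
T3·…·T1 = [1/2 3/5 0; -2 -2/5 0; 0 0 1]

T = [1/2 3/5 0; -2 -2/5 0; 0 0 1]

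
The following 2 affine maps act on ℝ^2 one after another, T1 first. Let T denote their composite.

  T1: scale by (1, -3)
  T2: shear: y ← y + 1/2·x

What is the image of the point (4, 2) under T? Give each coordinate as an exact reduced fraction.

T1 scale by (1, -3): (4, 2) → (4, -6)
T2 shear: y ← y + 1/2·x: (4, -6) → (4, -4)

T(p) = (4, -4)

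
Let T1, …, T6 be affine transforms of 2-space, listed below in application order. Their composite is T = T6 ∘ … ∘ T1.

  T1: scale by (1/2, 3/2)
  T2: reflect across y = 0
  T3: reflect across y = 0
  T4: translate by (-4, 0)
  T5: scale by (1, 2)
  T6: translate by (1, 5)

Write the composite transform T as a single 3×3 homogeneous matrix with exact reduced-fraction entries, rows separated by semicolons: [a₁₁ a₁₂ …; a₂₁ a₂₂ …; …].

T = [1/2 0 -3; 0 3 5; 0 0 1]

T1 = [1/2 0 0; 0 3/2 0; 0 0 1]
T2·T1 = [1/2 0 0; 0 -3/2 0; 0 0 1]
T3·…·T1 = [1/2 0 0; 0 3/2 0; 0 0 1]
T4·…·T1 = [1/2 0 -4; 0 3/2 0; 0 0 1]
T5·…·T1 = [1/2 0 -4; 0 3 0; 0 0 1]
T6·…·T1 = [1/2 0 -3; 0 3 5; 0 0 1]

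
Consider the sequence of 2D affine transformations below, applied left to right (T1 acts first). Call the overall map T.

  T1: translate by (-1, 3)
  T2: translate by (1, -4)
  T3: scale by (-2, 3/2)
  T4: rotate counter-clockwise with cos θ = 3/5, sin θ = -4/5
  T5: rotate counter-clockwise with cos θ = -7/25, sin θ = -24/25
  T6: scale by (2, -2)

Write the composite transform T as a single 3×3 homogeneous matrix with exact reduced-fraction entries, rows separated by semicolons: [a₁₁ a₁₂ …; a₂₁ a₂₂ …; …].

T = [468/125 132/125 -132/125; -176/125 351/125 -351/125; 0 0 1]

T1 = [1 0 -1; 0 1 3; 0 0 1]
T2·T1 = [1 0 0; 0 1 -1; 0 0 1]
T3·…·T1 = [-2 0 0; 0 3/2 -3/2; 0 0 1]
T4·…·T1 = [-6/5 6/5 -6/5; 8/5 9/10 -9/10; 0 0 1]
T5·…·T1 = [234/125 66/125 -66/125; 88/125 -351/250 351/250; 0 0 1]
T6·…·T1 = [468/125 132/125 -132/125; -176/125 351/125 -351/125; 0 0 1]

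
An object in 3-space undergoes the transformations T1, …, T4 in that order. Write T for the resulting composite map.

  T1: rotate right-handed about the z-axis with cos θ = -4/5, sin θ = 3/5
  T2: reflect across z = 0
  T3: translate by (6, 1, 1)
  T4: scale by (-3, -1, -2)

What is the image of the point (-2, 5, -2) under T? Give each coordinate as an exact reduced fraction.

T1 rotate right-handed about the z-axis with cos θ = -4/5, sin θ = 3/5: (-2, 5, -2) → (-7/5, -26/5, -2)
T2 reflect across z = 0: (-7/5, -26/5, -2) → (-7/5, -26/5, 2)
T3 translate by (6, 1, 1): (-7/5, -26/5, 2) → (23/5, -21/5, 3)
T4 scale by (-3, -1, -2): (23/5, -21/5, 3) → (-69/5, 21/5, -6)

T(p) = (-69/5, 21/5, -6)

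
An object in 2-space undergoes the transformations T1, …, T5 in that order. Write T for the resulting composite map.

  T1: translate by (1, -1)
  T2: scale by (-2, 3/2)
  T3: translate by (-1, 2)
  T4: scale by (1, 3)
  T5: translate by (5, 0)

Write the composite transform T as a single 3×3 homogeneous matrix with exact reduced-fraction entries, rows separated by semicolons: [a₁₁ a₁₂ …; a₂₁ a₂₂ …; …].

T1 = [1 0 1; 0 1 -1; 0 0 1]
T2·T1 = [-2 0 -2; 0 3/2 -3/2; 0 0 1]
T3·…·T1 = [-2 0 -3; 0 3/2 1/2; 0 0 1]
T4·…·T1 = [-2 0 -3; 0 9/2 3/2; 0 0 1]
T5·…·T1 = [-2 0 2; 0 9/2 3/2; 0 0 1]

T = [-2 0 2; 0 9/2 3/2; 0 0 1]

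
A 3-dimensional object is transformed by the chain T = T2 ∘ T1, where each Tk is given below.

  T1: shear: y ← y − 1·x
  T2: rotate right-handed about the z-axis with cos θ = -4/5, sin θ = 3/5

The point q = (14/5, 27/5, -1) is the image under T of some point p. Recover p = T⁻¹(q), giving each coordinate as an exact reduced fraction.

T1 = [1 0 0 0; -1 1 0 0; 0 0 1 0; 0 0 0 1]
T2·T1 = [-1/5 -3/5 0 0; 7/5 -4/5 0 0; 0 0 1 0; 0 0 0 1]
det M = 1; M⁻¹ = [-4/5 3/5 0 0; -7/5 -1/5 0 0; 0 0 1 0; 0 0 0 1]
M⁻¹ · (14/5, 27/5, -1)ᵀ = (1, -5, -1)ᵀ

p = (1, -5, -1)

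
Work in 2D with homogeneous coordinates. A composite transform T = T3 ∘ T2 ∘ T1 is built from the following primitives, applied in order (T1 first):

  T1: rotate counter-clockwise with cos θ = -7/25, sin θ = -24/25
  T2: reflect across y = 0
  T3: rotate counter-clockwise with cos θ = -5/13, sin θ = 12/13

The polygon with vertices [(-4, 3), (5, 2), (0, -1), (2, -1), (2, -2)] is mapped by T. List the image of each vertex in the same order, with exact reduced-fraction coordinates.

T1 rotate counter-clockwise with cos θ = -7/25, sin θ = -24/25: (-4, 3) → (4, 3); (5, 2) → (13/25, -134/25); (0, -1) → (-24/25, 7/25); (2, -1) → (-38/25, -41/25); (2, -2) → (-62/25, -34/25)
T2 reflect across y = 0: (4, 3) → (4, -3); (13/25, -134/25) → (13/25, 134/25); (-24/25, 7/25) → (-24/25, -7/25); (-38/25, -41/25) → (-38/25, 41/25); (-62/25, -34/25) → (-62/25, 34/25)
T3 rotate counter-clockwise with cos θ = -5/13, sin θ = 12/13: (4, -3) → (16/13, 63/13); (13/25, 134/25) → (-1673/325, -514/325); (-24/25, -7/25) → (204/325, -253/325); (-38/25, 41/25) → (-302/325, -661/325); (-62/25, 34/25) → (-98/325, -914/325)

image vertices: (16/13, 63/13), (-1673/325, -514/325), (204/325, -253/325), (-302/325, -661/325), (-98/325, -914/325)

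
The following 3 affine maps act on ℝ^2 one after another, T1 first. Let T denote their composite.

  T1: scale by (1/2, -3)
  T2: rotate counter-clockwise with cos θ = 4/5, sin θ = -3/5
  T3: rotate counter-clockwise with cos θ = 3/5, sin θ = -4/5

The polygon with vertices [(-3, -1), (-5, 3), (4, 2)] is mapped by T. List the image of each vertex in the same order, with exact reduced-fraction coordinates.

T1 scale by (1/2, -3): (-3, -1) → (-3/2, 3); (-5, 3) → (-5/2, -9); (4, 2) → (2, -6)
T2 rotate counter-clockwise with cos θ = 4/5, sin θ = -3/5: (-3/2, 3) → (3/5, 33/10); (-5/2, -9) → (-37/5, -57/10); (2, -6) → (-2, -6)
T3 rotate counter-clockwise with cos θ = 3/5, sin θ = -4/5: (3/5, 33/10) → (3, 3/2); (-37/5, -57/10) → (-9, 5/2); (-2, -6) → (-6, -2)

image vertices: (3, 3/2), (-9, 5/2), (-6, -2)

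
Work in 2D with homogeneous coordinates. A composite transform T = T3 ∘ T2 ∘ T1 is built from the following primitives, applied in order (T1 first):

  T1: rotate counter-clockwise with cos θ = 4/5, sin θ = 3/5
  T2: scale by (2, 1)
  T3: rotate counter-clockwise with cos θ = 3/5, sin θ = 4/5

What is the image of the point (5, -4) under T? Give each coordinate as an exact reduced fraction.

T(p) = (196/25, 253/25)

T1 rotate counter-clockwise with cos θ = 4/5, sin θ = 3/5: (5, -4) → (32/5, -1/5)
T2 scale by (2, 1): (32/5, -1/5) → (64/5, -1/5)
T3 rotate counter-clockwise with cos θ = 3/5, sin θ = 4/5: (64/5, -1/5) → (196/25, 253/25)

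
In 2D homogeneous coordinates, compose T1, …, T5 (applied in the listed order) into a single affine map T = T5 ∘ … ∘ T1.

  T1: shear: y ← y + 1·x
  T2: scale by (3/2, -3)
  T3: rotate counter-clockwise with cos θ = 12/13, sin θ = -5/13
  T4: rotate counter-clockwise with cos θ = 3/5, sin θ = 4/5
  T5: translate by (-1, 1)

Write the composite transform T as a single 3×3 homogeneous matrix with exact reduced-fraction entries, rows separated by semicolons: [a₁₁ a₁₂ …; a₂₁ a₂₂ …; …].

T1 = [1 0 0; 1 1 0; 0 0 1]
T2·T1 = [3/2 0 0; -3 -3 0; 0 0 1]
T3·…·T1 = [3/13 -15/13 0; -87/26 -36/13 0; 0 0 1]
T4·…·T1 = [183/65 99/65 0; -237/130 -168/65 0; 0 0 1]
T5·…·T1 = [183/65 99/65 -1; -237/130 -168/65 1; 0 0 1]

T = [183/65 99/65 -1; -237/130 -168/65 1; 0 0 1]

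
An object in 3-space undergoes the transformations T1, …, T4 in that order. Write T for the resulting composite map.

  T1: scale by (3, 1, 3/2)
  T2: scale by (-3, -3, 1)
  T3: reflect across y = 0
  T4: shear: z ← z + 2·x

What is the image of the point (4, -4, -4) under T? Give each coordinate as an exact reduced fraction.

T1 scale by (3, 1, 3/2): (4, -4, -4) → (12, -4, -6)
T2 scale by (-3, -3, 1): (12, -4, -6) → (-36, 12, -6)
T3 reflect across y = 0: (-36, 12, -6) → (-36, -12, -6)
T4 shear: z ← z + 2·x: (-36, -12, -6) → (-36, -12, -78)

T(p) = (-36, -12, -78)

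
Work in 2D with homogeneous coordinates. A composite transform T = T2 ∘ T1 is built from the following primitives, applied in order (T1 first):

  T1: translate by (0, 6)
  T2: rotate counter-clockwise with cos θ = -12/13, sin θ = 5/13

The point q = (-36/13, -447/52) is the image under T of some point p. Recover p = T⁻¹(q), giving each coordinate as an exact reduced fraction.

T1 = [1 0 0; 0 1 6; 0 0 1]
T2·T1 = [-12/13 -5/13 -30/13; 5/13 -12/13 -72/13; 0 0 1]
det M = 1; M⁻¹ = [-12/13 5/13 0; -5/13 -12/13 -6; 0 0 1]
M⁻¹ · (-36/13, -447/52)ᵀ = (-3/4, 3)ᵀ

p = (-3/4, 3)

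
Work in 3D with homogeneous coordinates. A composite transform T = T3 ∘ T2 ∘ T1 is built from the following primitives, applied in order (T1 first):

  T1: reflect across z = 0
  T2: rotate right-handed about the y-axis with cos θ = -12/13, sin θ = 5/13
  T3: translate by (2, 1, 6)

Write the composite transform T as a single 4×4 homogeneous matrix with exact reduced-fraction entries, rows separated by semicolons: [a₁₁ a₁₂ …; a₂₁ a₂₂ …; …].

T = [-12/13 0 -5/13 2; 0 1 0 1; -5/13 0 12/13 6; 0 0 0 1]

T1 = [1 0 0 0; 0 1 0 0; 0 0 -1 0; 0 0 0 1]
T2·T1 = [-12/13 0 -5/13 0; 0 1 0 0; -5/13 0 12/13 0; 0 0 0 1]
T3·…·T1 = [-12/13 0 -5/13 2; 0 1 0 1; -5/13 0 12/13 6; 0 0 0 1]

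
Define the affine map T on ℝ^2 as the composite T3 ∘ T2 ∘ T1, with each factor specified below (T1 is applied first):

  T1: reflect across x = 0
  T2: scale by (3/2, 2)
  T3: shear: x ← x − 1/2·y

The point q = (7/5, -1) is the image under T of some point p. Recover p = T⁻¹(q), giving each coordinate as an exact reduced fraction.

p = (-3/5, -1/2)

T1 = [-1 0 0; 0 1 0; 0 0 1]
T2·T1 = [-3/2 0 0; 0 2 0; 0 0 1]
T3·…·T1 = [-3/2 -1 0; 0 2 0; 0 0 1]
det M = -3; M⁻¹ = [-2/3 -1/3 0; 0 1/2 0; 0 0 1]
M⁻¹ · (7/5, -1)ᵀ = (-3/5, -1/2)ᵀ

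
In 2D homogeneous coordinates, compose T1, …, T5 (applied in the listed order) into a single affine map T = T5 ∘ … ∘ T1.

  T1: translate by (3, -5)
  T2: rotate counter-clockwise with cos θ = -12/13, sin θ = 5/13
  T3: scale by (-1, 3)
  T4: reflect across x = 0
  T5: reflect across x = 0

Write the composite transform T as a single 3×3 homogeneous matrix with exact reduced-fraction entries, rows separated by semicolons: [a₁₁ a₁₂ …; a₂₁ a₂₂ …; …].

T = [12/13 5/13 11/13; 15/13 -36/13 225/13; 0 0 1]

T1 = [1 0 3; 0 1 -5; 0 0 1]
T2·T1 = [-12/13 -5/13 -11/13; 5/13 -12/13 75/13; 0 0 1]
T3·…·T1 = [12/13 5/13 11/13; 15/13 -36/13 225/13; 0 0 1]
T4·…·T1 = [-12/13 -5/13 -11/13; 15/13 -36/13 225/13; 0 0 1]
T5·…·T1 = [12/13 5/13 11/13; 15/13 -36/13 225/13; 0 0 1]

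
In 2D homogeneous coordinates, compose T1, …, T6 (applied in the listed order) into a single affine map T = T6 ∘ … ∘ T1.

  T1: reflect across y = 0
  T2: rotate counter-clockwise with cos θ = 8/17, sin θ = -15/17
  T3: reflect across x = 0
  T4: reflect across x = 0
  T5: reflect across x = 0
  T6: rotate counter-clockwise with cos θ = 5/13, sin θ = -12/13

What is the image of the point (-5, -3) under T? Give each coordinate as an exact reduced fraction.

T1 reflect across y = 0: (-5, -3) → (-5, 3)
T2 rotate counter-clockwise with cos θ = 8/17, sin θ = -15/17: (-5, 3) → (5/17, 99/17)
T3 reflect across x = 0: (5/17, 99/17) → (-5/17, 99/17)
T4 reflect across x = 0: (-5/17, 99/17) → (5/17, 99/17)
T5 reflect across x = 0: (5/17, 99/17) → (-5/17, 99/17)
T6 rotate counter-clockwise with cos θ = 5/13, sin θ = -12/13: (-5/17, 99/17) → (1163/221, 555/221)

T(p) = (1163/221, 555/221)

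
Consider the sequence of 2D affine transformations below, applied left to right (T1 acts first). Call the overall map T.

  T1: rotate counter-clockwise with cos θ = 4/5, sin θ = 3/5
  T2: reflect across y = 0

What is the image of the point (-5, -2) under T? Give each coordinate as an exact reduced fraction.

T(p) = (-14/5, 23/5)

T1 rotate counter-clockwise with cos θ = 4/5, sin θ = 3/5: (-5, -2) → (-14/5, -23/5)
T2 reflect across y = 0: (-14/5, -23/5) → (-14/5, 23/5)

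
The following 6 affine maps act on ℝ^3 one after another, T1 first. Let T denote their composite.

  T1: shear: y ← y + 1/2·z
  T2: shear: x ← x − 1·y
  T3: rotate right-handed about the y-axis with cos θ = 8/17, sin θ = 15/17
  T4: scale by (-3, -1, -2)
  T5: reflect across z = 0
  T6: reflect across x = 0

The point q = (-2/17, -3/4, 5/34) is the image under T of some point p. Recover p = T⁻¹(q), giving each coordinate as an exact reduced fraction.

T1 = [1 0 0 0; 0 1 1/2 0; 0 0 1 0; 0 0 0 1]
T2·T1 = [1 -1 -1/2 0; 0 1 1/2 0; 0 0 1 0; 0 0 0 1]
T3·…·T1 = [8/17 -8/17 11/17 0; 0 1 1/2 0; -15/17 15/17 31/34 0; 0 0 0 1]
T4·…·T1 = [-24/17 24/17 -33/17 0; 0 -1 -1/2 0; 30/17 -30/17 -31/17 0; 0 0 0 1]
T5·…·T1 = [-24/17 24/17 -33/17 0; 0 -1 -1/2 0; -30/17 30/17 31/17 0; 0 0 0 1]
T6·…·T1 = [24/17 -24/17 33/17 0; 0 -1 -1/2 0; -30/17 30/17 31/17 0; 0 0 0 1]
det M = -6; M⁻¹ = [8/51 -1 -15/34 0; -5/34 -1 -2/17 0; 5/17 0 4/17 0; 0 0 0 1]
M⁻¹ · (-2/17, -3/4, 5/34)ᵀ = (2/3, 3/4, 0)ᵀ

p = (2/3, 3/4, 0)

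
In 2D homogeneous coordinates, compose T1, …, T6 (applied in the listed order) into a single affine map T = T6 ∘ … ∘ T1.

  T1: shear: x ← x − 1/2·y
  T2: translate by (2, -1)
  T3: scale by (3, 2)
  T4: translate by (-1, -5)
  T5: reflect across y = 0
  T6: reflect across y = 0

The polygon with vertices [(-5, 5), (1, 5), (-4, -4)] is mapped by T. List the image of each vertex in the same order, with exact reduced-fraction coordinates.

T1 shear: x ← x − 1/2·y: (-5, 5) → (-15/2, 5); (1, 5) → (-3/2, 5); (-4, -4) → (-2, -4)
T2 translate by (2, -1): (-15/2, 5) → (-11/2, 4); (-3/2, 5) → (1/2, 4); (-2, -4) → (0, -5)
T3 scale by (3, 2): (-11/2, 4) → (-33/2, 8); (1/2, 4) → (3/2, 8); (0, -5) → (0, -10)
T4 translate by (-1, -5): (-33/2, 8) → (-35/2, 3); (3/2, 8) → (1/2, 3); (0, -10) → (-1, -15)
T5 reflect across y = 0: (-35/2, 3) → (-35/2, -3); (1/2, 3) → (1/2, -3); (-1, -15) → (-1, 15)
T6 reflect across y = 0: (-35/2, -3) → (-35/2, 3); (1/2, -3) → (1/2, 3); (-1, 15) → (-1, -15)

image vertices: (-35/2, 3), (1/2, 3), (-1, -15)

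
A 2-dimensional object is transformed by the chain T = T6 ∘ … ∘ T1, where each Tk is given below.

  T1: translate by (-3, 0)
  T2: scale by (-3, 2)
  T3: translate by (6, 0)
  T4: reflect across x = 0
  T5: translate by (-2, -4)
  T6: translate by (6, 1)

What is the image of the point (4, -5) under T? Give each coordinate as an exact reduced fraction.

T1 translate by (-3, 0): (4, -5) → (1, -5)
T2 scale by (-3, 2): (1, -5) → (-3, -10)
T3 translate by (6, 0): (-3, -10) → (3, -10)
T4 reflect across x = 0: (3, -10) → (-3, -10)
T5 translate by (-2, -4): (-3, -10) → (-5, -14)
T6 translate by (6, 1): (-5, -14) → (1, -13)

T(p) = (1, -13)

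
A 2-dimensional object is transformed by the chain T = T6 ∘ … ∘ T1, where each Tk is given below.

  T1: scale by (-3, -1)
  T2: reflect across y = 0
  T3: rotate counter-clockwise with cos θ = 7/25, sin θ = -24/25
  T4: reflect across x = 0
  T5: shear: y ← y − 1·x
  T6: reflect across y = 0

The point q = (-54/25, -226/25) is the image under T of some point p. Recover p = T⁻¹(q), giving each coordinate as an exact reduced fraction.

p = (2, 4)

T1 = [-3 0 0; 0 -1 0; 0 0 1]
T2·T1 = [-3 0 0; 0 1 0; 0 0 1]
T3·…·T1 = [-21/25 24/25 0; 72/25 7/25 0; 0 0 1]
T4·…·T1 = [21/25 -24/25 0; 72/25 7/25 0; 0 0 1]
T5·…·T1 = [21/25 -24/25 0; 51/25 31/25 0; 0 0 1]
T6·…·T1 = [21/25 -24/25 0; -51/25 -31/25 0; 0 0 1]
det M = -3; M⁻¹ = [31/75 -8/25 0; -17/25 -7/25 0; 0 0 1]
M⁻¹ · (-54/25, -226/25)ᵀ = (2, 4)ᵀ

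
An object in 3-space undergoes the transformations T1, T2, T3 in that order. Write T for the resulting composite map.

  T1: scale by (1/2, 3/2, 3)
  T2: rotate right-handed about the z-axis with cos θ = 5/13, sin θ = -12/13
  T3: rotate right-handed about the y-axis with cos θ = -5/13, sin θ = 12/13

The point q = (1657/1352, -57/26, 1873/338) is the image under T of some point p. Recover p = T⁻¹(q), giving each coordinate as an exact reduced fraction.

p = (-1/4, -4, -1/3)

T1 = [1/2 0 0 0; 0 3/2 0 0; 0 0 3 0; 0 0 0 1]
T2·T1 = [5/26 18/13 0 0; -6/13 15/26 0 0; 0 0 3 0; 0 0 0 1]
T3·…·T1 = [-25/338 -90/169 36/13 0; -6/13 15/26 0 0; -30/169 -216/169 -15/13 0; 0 0 0 1]
det M = 9/4; M⁻¹ = [-50/169 -24/13 -120/169 0; -40/169 10/39 -96/169 0; 4/13 0 -5/39 0; 0 0 0 1]
M⁻¹ · (1657/1352, -57/26, 1873/338)ᵀ = (-1/4, -4, -1/3)ᵀ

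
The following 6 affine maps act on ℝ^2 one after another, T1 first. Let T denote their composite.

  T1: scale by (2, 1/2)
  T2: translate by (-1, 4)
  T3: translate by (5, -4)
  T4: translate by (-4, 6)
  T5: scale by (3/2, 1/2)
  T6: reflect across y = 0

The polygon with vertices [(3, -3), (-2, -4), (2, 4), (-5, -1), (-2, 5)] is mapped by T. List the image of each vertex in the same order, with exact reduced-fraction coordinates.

T1 scale by (2, 1/2): (3, -3) → (6, -3/2); (-2, -4) → (-4, -2); (2, 4) → (4, 2); (-5, -1) → (-10, -1/2); (-2, 5) → (-4, 5/2)
T2 translate by (-1, 4): (6, -3/2) → (5, 5/2); (-4, -2) → (-5, 2); (4, 2) → (3, 6); (-10, -1/2) → (-11, 7/2); (-4, 5/2) → (-5, 13/2)
T3 translate by (5, -4): (5, 5/2) → (10, -3/2); (-5, 2) → (0, -2); (3, 6) → (8, 2); (-11, 7/2) → (-6, -1/2); (-5, 13/2) → (0, 5/2)
T4 translate by (-4, 6): (10, -3/2) → (6, 9/2); (0, -2) → (-4, 4); (8, 2) → (4, 8); (-6, -1/2) → (-10, 11/2); (0, 5/2) → (-4, 17/2)
T5 scale by (3/2, 1/2): (6, 9/2) → (9, 9/4); (-4, 4) → (-6, 2); (4, 8) → (6, 4); (-10, 11/2) → (-15, 11/4); (-4, 17/2) → (-6, 17/4)
T6 reflect across y = 0: (9, 9/4) → (9, -9/4); (-6, 2) → (-6, -2); (6, 4) → (6, -4); (-15, 11/4) → (-15, -11/4); (-6, 17/4) → (-6, -17/4)

image vertices: (9, -9/4), (-6, -2), (6, -4), (-15, -11/4), (-6, -17/4)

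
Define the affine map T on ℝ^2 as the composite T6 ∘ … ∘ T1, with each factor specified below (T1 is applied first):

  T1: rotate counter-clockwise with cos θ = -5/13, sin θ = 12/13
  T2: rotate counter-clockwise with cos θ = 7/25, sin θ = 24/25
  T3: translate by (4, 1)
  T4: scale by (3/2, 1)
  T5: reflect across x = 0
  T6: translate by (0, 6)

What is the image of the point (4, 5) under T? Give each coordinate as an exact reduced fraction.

T1 rotate counter-clockwise with cos θ = -5/13, sin θ = 12/13: (4, 5) → (-80/13, 23/13)
T2 rotate counter-clockwise with cos θ = 7/25, sin θ = 24/25: (-80/13, 23/13) → (-1112/325, -1759/325)
T3 translate by (4, 1): (-1112/325, -1759/325) → (188/325, -1434/325)
T4 scale by (3/2, 1): (188/325, -1434/325) → (282/325, -1434/325)
T5 reflect across x = 0: (282/325, -1434/325) → (-282/325, -1434/325)
T6 translate by (0, 6): (-282/325, -1434/325) → (-282/325, 516/325)

T(p) = (-282/325, 516/325)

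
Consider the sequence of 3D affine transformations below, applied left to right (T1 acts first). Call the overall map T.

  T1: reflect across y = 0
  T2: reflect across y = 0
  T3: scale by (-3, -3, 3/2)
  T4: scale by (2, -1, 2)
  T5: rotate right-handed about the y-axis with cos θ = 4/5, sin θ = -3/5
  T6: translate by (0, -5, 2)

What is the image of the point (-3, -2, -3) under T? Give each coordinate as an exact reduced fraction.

T1 reflect across y = 0: (-3, -2, -3) → (-3, 2, -3)
T2 reflect across y = 0: (-3, 2, -3) → (-3, -2, -3)
T3 scale by (-3, -3, 3/2): (-3, -2, -3) → (9, 6, -9/2)
T4 scale by (2, -1, 2): (9, 6, -9/2) → (18, -6, -9)
T5 rotate right-handed about the y-axis with cos θ = 4/5, sin θ = -3/5: (18, -6, -9) → (99/5, -6, 18/5)
T6 translate by (0, -5, 2): (99/5, -6, 18/5) → (99/5, -11, 28/5)

T(p) = (99/5, -11, 28/5)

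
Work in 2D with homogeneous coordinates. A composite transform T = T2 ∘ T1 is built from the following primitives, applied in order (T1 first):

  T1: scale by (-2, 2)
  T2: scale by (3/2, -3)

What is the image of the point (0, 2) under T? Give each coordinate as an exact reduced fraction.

T1 scale by (-2, 2): (0, 2) → (0, 4)
T2 scale by (3/2, -3): (0, 4) → (0, -12)

T(p) = (0, -12)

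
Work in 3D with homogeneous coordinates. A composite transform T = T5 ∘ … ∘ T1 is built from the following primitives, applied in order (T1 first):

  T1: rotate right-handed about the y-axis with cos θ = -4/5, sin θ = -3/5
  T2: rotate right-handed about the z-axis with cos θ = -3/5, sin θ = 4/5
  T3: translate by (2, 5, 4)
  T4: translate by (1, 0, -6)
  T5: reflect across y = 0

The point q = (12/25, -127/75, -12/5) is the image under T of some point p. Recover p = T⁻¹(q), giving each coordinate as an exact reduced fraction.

T1 = [-4/5 0 -3/5 0; 0 1 0 0; 3/5 0 -4/5 0; 0 0 0 1]
T2·T1 = [12/25 -4/5 9/25 0; -16/25 -3/5 -12/25 0; 3/5 0 -4/5 0; 0 0 0 1]
T3·…·T1 = [12/25 -4/5 9/25 2; -16/25 -3/5 -12/25 5; 3/5 0 -4/5 4; 0 0 0 1]
T4·…·T1 = [12/25 -4/5 9/25 3; -16/25 -3/5 -12/25 5; 3/5 0 -4/5 -2; 0 0 0 1]
T5·…·T1 = [12/25 -4/5 9/25 3; 16/25 3/5 12/25 -5; 3/5 0 -4/5 -2; 0 0 0 1]
det M = -1; M⁻¹ = [12/25 16/25 3/5 74/25; -4/5 3/5 0 27/5; 9/25 12/25 -4/5 -7/25; 0 0 0 1]
M⁻¹ · (12/25, -127/75, -12/5)ᵀ = (2/3, 4, 1)ᵀ

p = (2/3, 4, 1)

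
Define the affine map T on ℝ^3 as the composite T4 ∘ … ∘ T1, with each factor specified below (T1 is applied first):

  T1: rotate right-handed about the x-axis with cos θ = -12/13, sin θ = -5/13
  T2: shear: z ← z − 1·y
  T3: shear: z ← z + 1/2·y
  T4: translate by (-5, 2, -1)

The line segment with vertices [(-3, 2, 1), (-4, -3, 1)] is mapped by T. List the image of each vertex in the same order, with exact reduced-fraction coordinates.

image vertices: (-8, 7/13, -51/26), (-9, 67/13, -61/26)

T1 rotate right-handed about the x-axis with cos θ = -12/13, sin θ = -5/13: (-3, 2, 1) → (-3, -19/13, -22/13); (-4, -3, 1) → (-4, 41/13, 3/13)
T2 shear: z ← z − 1·y: (-3, -19/13, -22/13) → (-3, -19/13, -3/13); (-4, 41/13, 3/13) → (-4, 41/13, -38/13)
T3 shear: z ← z + 1/2·y: (-3, -19/13, -3/13) → (-3, -19/13, -25/26); (-4, 41/13, -38/13) → (-4, 41/13, -35/26)
T4 translate by (-5, 2, -1): (-3, -19/13, -25/26) → (-8, 7/13, -51/26); (-4, 41/13, -35/26) → (-9, 67/13, -61/26)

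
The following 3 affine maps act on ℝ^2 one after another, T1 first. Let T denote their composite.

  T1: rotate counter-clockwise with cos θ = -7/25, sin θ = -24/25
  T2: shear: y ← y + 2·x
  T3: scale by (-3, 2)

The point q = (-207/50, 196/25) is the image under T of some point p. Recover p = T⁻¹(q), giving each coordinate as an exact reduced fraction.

T1 = [-7/25 24/25 0; -24/25 -7/25 0; 0 0 1]
T2·T1 = [-7/25 24/25 0; -38/25 41/25 0; 0 0 1]
T3·…·T1 = [21/25 -72/25 0; -76/25 82/25 0; 0 0 1]
det M = -6; M⁻¹ = [-41/75 -12/25 0; -38/75 -7/50 0; 0 0 1]
M⁻¹ · (-207/50, 196/25)ᵀ = (-3/2, 1)ᵀ

p = (-3/2, 1)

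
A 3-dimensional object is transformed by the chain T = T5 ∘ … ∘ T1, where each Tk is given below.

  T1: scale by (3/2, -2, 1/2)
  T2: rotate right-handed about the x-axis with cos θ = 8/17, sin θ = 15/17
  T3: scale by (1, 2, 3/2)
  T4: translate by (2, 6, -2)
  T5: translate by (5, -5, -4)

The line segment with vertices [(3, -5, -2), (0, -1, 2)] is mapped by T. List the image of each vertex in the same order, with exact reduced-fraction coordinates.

image vertices: (23/2, 207/17, 111/17), (7, 19/17, -45/17)

T1 scale by (3/2, -2, 1/2): (3, -5, -2) → (9/2, 10, -1); (0, -1, 2) → (0, 2, 1)
T2 rotate right-handed about the x-axis with cos θ = 8/17, sin θ = 15/17: (9/2, 10, -1) → (9/2, 95/17, 142/17); (0, 2, 1) → (0, 1/17, 38/17)
T3 scale by (1, 2, 3/2): (9/2, 95/17, 142/17) → (9/2, 190/17, 213/17); (0, 1/17, 38/17) → (0, 2/17, 57/17)
T4 translate by (2, 6, -2): (9/2, 190/17, 213/17) → (13/2, 292/17, 179/17); (0, 2/17, 57/17) → (2, 104/17, 23/17)
T5 translate by (5, -5, -4): (13/2, 292/17, 179/17) → (23/2, 207/17, 111/17); (2, 104/17, 23/17) → (7, 19/17, -45/17)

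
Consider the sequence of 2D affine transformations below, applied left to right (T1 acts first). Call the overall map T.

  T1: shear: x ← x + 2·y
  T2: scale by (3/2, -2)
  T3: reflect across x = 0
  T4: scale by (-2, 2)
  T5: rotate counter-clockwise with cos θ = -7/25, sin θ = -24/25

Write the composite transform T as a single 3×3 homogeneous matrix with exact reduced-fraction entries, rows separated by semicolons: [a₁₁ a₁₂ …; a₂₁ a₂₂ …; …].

T = [-21/25 -138/25 0; -72/25 -116/25 0; 0 0 1]

T1 = [1 2 0; 0 1 0; 0 0 1]
T2·T1 = [3/2 3 0; 0 -2 0; 0 0 1]
T3·…·T1 = [-3/2 -3 0; 0 -2 0; 0 0 1]
T4·…·T1 = [3 6 0; 0 -4 0; 0 0 1]
T5·…·T1 = [-21/25 -138/25 0; -72/25 -116/25 0; 0 0 1]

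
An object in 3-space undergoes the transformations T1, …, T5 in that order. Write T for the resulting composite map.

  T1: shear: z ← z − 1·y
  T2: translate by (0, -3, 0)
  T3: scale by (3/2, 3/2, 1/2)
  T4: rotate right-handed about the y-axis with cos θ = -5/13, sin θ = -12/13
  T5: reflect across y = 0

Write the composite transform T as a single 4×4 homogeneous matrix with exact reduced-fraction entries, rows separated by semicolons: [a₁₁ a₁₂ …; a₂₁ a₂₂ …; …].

T1 = [1 0 0 0; 0 1 0 0; 0 -1 1 0; 0 0 0 1]
T2·T1 = [1 0 0 0; 0 1 0 -3; 0 -1 1 0; 0 0 0 1]
T3·…·T1 = [3/2 0 0 0; 0 3/2 0 -9/2; 0 -1/2 1/2 0; 0 0 0 1]
T4·…·T1 = [-15/26 6/13 -6/13 0; 0 3/2 0 -9/2; 18/13 5/26 -5/26 0; 0 0 0 1]
T5·…·T1 = [-15/26 6/13 -6/13 0; 0 -3/2 0 9/2; 18/13 5/26 -5/26 0; 0 0 0 1]

T = [-15/26 6/13 -6/13 0; 0 -3/2 0 9/2; 18/13 5/26 -5/26 0; 0 0 0 1]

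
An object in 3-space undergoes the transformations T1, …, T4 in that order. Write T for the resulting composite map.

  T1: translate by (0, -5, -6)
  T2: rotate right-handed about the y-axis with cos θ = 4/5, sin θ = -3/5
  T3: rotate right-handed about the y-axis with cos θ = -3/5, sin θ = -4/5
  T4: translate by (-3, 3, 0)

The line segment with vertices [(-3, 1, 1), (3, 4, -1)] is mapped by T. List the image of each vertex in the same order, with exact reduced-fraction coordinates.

image vertices: (32/25, -1, 99/25), (-98/25, 2, 189/25)

T1 translate by (0, -5, -6): (-3, 1, 1) → (-3, -4, -5); (3, 4, -1) → (3, -1, -7)
T2 rotate right-handed about the y-axis with cos θ = 4/5, sin θ = -3/5: (-3, -4, -5) → (3/5, -4, -29/5); (3, -1, -7) → (33/5, -1, -19/5)
T3 rotate right-handed about the y-axis with cos θ = -3/5, sin θ = -4/5: (3/5, -4, -29/5) → (107/25, -4, 99/25); (33/5, -1, -19/5) → (-23/25, -1, 189/25)
T4 translate by (-3, 3, 0): (107/25, -4, 99/25) → (32/25, -1, 99/25); (-23/25, -1, 189/25) → (-98/25, 2, 189/25)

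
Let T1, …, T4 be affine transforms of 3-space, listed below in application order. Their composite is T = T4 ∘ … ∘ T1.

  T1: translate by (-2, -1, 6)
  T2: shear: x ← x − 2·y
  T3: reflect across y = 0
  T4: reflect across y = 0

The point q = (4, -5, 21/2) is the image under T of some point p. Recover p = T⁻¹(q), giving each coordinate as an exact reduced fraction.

T1 = [1 0 0 -2; 0 1 0 -1; 0 0 1 6; 0 0 0 1]
T2·T1 = [1 -2 0 0; 0 1 0 -1; 0 0 1 6; 0 0 0 1]
T3·…·T1 = [1 -2 0 0; 0 -1 0 1; 0 0 1 6; 0 0 0 1]
T4·…·T1 = [1 -2 0 0; 0 1 0 -1; 0 0 1 6; 0 0 0 1]
det M = 1; M⁻¹ = [1 2 0 2; 0 1 0 1; 0 0 1 -6; 0 0 0 1]
M⁻¹ · (4, -5, 21/2)ᵀ = (-4, -4, 9/2)ᵀ

p = (-4, -4, 9/2)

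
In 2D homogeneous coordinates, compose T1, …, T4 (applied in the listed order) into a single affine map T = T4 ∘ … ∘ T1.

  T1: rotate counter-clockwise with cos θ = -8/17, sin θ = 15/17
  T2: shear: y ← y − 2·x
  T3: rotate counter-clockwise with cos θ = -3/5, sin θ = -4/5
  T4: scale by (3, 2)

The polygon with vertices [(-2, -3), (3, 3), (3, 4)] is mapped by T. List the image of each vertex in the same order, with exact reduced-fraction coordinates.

image vertices: (-417/17, 56/17), (2529/85, -402/85), (2928/85, -414/85)

T1 rotate counter-clockwise with cos θ = -8/17, sin θ = 15/17: (-2, -3) → (61/17, -6/17); (3, 3) → (-69/17, 21/17); (3, 4) → (-84/17, 13/17)
T2 shear: y ← y − 2·x: (61/17, -6/17) → (61/17, -128/17); (-69/17, 21/17) → (-69/17, 159/17); (-84/17, 13/17) → (-84/17, 181/17)
T3 rotate counter-clockwise with cos θ = -3/5, sin θ = -4/5: (61/17, -128/17) → (-139/17, 28/17); (-69/17, 159/17) → (843/85, -201/85); (-84/17, 181/17) → (976/85, -207/85)
T4 scale by (3, 2): (-139/17, 28/17) → (-417/17, 56/17); (843/85, -201/85) → (2529/85, -402/85); (976/85, -207/85) → (2928/85, -414/85)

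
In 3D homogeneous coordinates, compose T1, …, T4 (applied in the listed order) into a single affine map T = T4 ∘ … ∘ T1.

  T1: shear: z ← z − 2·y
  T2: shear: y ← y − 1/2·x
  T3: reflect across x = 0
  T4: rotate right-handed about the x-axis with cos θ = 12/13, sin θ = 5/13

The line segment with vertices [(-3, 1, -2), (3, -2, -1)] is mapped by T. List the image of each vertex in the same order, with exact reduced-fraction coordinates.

T1 shear: z ← z − 2·y: (-3, 1, -2) → (-3, 1, -4); (3, -2, -1) → (3, -2, 3)
T2 shear: y ← y − 1/2·x: (-3, 1, -4) → (-3, 5/2, -4); (3, -2, 3) → (3, -7/2, 3)
T3 reflect across x = 0: (-3, 5/2, -4) → (3, 5/2, -4); (3, -7/2, 3) → (-3, -7/2, 3)
T4 rotate right-handed about the x-axis with cos θ = 12/13, sin θ = 5/13: (3, 5/2, -4) → (3, 50/13, -71/26); (-3, -7/2, 3) → (-3, -57/13, 37/26)

image vertices: (3, 50/13, -71/26), (-3, -57/13, 37/26)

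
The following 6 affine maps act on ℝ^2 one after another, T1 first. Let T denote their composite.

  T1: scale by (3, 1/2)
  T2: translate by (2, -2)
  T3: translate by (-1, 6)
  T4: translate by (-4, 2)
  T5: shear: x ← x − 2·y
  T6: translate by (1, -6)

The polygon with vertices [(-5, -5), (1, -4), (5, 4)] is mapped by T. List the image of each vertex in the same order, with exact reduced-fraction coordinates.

T1 scale by (3, 1/2): (-5, -5) → (-15, -5/2); (1, -4) → (3, -2); (5, 4) → (15, 2)
T2 translate by (2, -2): (-15, -5/2) → (-13, -9/2); (3, -2) → (5, -4); (15, 2) → (17, 0)
T3 translate by (-1, 6): (-13, -9/2) → (-14, 3/2); (5, -4) → (4, 2); (17, 0) → (16, 6)
T4 translate by (-4, 2): (-14, 3/2) → (-18, 7/2); (4, 2) → (0, 4); (16, 6) → (12, 8)
T5 shear: x ← x − 2·y: (-18, 7/2) → (-25, 7/2); (0, 4) → (-8, 4); (12, 8) → (-4, 8)
T6 translate by (1, -6): (-25, 7/2) → (-24, -5/2); (-8, 4) → (-7, -2); (-4, 8) → (-3, 2)

image vertices: (-24, -5/2), (-7, -2), (-3, 2)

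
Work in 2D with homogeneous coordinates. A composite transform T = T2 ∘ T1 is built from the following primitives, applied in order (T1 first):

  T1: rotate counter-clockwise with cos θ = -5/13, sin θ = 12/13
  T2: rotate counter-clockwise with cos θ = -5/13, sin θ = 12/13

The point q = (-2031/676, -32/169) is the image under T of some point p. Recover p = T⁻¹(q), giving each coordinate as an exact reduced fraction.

p = (9/4, -2)

T1 = [-5/13 -12/13 0; 12/13 -5/13 0; 0 0 1]
T2·T1 = [-119/169 120/169 0; -120/169 -119/169 0; 0 0 1]
det M = 1; M⁻¹ = [-119/169 -120/169 0; 120/169 -119/169 0; 0 0 1]
M⁻¹ · (-2031/676, -32/169)ᵀ = (9/4, -2)ᵀ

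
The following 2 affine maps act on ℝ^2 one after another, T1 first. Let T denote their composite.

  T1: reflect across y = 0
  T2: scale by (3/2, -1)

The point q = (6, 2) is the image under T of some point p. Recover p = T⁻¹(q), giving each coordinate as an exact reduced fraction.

T1 = [1 0 0; 0 -1 0; 0 0 1]
T2·T1 = [3/2 0 0; 0 1 0; 0 0 1]
det M = 3/2; M⁻¹ = [2/3 0 0; 0 1 0; 0 0 1]
M⁻¹ · (6, 2)ᵀ = (4, 2)ᵀ

p = (4, 2)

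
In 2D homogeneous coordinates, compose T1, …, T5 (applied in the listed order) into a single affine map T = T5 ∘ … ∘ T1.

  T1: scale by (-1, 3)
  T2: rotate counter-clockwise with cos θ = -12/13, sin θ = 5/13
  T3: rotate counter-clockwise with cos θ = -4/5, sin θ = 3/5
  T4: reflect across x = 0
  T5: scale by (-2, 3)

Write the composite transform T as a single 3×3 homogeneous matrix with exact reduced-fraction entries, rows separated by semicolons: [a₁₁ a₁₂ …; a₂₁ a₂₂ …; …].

T = [-66/65 336/65 0; 168/65 297/65 0; 0 0 1]

T1 = [-1 0 0; 0 3 0; 0 0 1]
T2·T1 = [12/13 -15/13 0; -5/13 -36/13 0; 0 0 1]
T3·…·T1 = [-33/65 168/65 0; 56/65 99/65 0; 0 0 1]
T4·…·T1 = [33/65 -168/65 0; 56/65 99/65 0; 0 0 1]
T5·…·T1 = [-66/65 336/65 0; 168/65 297/65 0; 0 0 1]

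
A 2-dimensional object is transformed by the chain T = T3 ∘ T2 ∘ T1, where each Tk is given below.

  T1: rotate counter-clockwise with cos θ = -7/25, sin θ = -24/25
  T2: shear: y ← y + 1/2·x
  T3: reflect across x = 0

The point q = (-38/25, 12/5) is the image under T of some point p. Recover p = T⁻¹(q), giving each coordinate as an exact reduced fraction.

T1 = [-7/25 24/25 0; -24/25 -7/25 0; 0 0 1]
T2·T1 = [-7/25 24/25 0; -11/10 1/5 0; 0 0 1]
T3·…·T1 = [7/25 -24/25 0; -11/10 1/5 0; 0 0 1]
det M = -1; M⁻¹ = [-1/5 -24/25 0; -11/10 -7/25 0; 0 0 1]
M⁻¹ · (-38/25, 12/5)ᵀ = (-2, 1)ᵀ

p = (-2, 1)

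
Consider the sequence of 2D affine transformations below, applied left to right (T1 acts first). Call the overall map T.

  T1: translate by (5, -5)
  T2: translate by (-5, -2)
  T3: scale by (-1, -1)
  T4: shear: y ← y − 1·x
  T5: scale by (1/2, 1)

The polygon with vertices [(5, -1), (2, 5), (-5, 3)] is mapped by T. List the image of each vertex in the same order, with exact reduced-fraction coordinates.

image vertices: (-5/2, 13), (-1, 4), (5/2, -1)

T1 translate by (5, -5): (5, -1) → (10, -6); (2, 5) → (7, 0); (-5, 3) → (0, -2)
T2 translate by (-5, -2): (10, -6) → (5, -8); (7, 0) → (2, -2); (0, -2) → (-5, -4)
T3 scale by (-1, -1): (5, -8) → (-5, 8); (2, -2) → (-2, 2); (-5, -4) → (5, 4)
T4 shear: y ← y − 1·x: (-5, 8) → (-5, 13); (-2, 2) → (-2, 4); (5, 4) → (5, -1)
T5 scale by (1/2, 1): (-5, 13) → (-5/2, 13); (-2, 4) → (-1, 4); (5, -1) → (5/2, -1)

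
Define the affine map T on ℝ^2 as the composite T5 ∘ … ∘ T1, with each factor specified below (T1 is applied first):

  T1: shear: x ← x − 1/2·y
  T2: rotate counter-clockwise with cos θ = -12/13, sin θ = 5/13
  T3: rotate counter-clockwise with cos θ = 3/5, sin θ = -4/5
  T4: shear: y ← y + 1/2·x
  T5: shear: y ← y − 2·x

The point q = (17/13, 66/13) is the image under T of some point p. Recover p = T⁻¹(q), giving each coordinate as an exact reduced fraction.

T1 = [1 -1/2 0; 0 1 0; 0 0 1]
T2·T1 = [-12/13 1/13 0; 5/13 -29/26 0; 0 0 1]
T3·…·T1 = [-16/65 -11/13 0; 63/65 -19/26 0; 0 0 1]
T4·…·T1 = [-16/65 -11/13 0; 11/13 -15/13 0; 0 0 1]
T5·…·T1 = [-16/65 -11/13 0; 87/65 7/13 0; 0 0 1]
det M = 1; M⁻¹ = [7/13 11/13 0; -87/65 -16/65 0; 0 0 1]
M⁻¹ · (17/13, 66/13)ᵀ = (5, -3)ᵀ

p = (5, -3)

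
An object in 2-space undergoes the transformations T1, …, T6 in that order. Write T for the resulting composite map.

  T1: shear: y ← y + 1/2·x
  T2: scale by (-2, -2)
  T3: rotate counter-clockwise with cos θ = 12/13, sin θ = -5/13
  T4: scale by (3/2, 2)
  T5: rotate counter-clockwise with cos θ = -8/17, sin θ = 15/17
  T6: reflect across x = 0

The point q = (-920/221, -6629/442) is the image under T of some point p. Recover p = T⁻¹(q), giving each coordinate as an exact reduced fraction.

T1 = [1 0 0; 1/2 1 0; 0 0 1]
T2·T1 = [-2 0 0; -1 -2 0; 0 0 1]
T3·…·T1 = [-29/13 -10/13 0; -2/13 -24/13 0; 0 0 1]
T4·…·T1 = [-87/26 -15/13 0; -4/13 -48/13 0; 0 0 1]
T5·…·T1 = [24/13 840/221 0; -73/26 159/221 0; 0 0 1]
T6·…·T1 = [-24/13 -840/221 0; -73/26 159/221 0; 0 0 1]
det M = -12; M⁻¹ = [-53/884 -70/221 0; -73/312 2/13 0; 0 0 1]
M⁻¹ · (-920/221, -6629/442)ᵀ = (5, -4/3)ᵀ

p = (5, -4/3)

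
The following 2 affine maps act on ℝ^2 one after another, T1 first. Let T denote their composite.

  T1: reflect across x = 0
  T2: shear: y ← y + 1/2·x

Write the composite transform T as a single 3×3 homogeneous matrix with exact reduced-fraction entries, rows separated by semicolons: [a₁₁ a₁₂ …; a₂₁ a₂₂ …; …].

T1 = [-1 0 0; 0 1 0; 0 0 1]
T2·T1 = [-1 0 0; -1/2 1 0; 0 0 1]

T = [-1 0 0; -1/2 1 0; 0 0 1]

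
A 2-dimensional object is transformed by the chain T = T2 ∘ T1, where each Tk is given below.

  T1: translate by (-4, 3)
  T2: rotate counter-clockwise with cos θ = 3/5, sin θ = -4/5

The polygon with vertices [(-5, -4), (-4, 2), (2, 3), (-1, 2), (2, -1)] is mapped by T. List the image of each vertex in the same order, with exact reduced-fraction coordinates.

image vertices: (-31/5, 33/5), (-4/5, 47/5), (18/5, 26/5), (1, 7), (2/5, 14/5)

T1 translate by (-4, 3): (-5, -4) → (-9, -1); (-4, 2) → (-8, 5); (2, 3) → (-2, 6); (-1, 2) → (-5, 5); (2, -1) → (-2, 2)
T2 rotate counter-clockwise with cos θ = 3/5, sin θ = -4/5: (-9, -1) → (-31/5, 33/5); (-8, 5) → (-4/5, 47/5); (-2, 6) → (18/5, 26/5); (-5, 5) → (1, 7); (-2, 2) → (2/5, 14/5)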